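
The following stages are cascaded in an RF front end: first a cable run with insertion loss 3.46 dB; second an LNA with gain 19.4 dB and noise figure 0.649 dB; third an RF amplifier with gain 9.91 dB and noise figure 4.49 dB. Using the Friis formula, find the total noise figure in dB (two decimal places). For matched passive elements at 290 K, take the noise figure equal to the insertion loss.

4.19 dB

Convert to linear (a loss of L dB is a gain of −L dB): F_i = 10^(NF_i/10), G_i = 10^(G_i,dB/10)
  Stage 1: F_1 = 10^(3.46/10) = 2.218, G_1 = 10^(−3.46/10) = 0.4508
  Stage 2: F_2 = 10^(0.649/10) = 1.161, G_2 = 10^(19.4/10) = 87.10
  Stage 3: F_3 = 10^(4.49/10) = 2.812, G_3 = 10^(9.91/10) = 9.795
Friis cascade:
  F = 2.218 + (1.161 − 1)/0.4508 + (2.812 − 1)/39.26 = 2.622
NF = 10 log₁₀(2.622) = 4.19 dB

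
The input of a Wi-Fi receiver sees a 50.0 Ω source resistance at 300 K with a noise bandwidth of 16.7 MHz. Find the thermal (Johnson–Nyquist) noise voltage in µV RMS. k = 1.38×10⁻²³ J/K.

3.72 µV

V_n = √(4kTRB)
4kTRB = 4 × 1.38×10⁻²³ × 300 × 5.00×10¹ × 1.67×10⁷ = 1.38×10⁻¹¹ V²
V_n = √(1.38×10⁻¹¹) = 3.72×10⁻⁶ V = 3.72 µV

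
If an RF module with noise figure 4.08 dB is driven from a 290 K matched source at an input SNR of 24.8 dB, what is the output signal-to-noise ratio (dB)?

By definition F = SNR_in/SNR_out, so in dB: SNR_out = SNR_in − NF
SNR_out = 24.8 − 4.08 = 20.72 dB

20.72 dB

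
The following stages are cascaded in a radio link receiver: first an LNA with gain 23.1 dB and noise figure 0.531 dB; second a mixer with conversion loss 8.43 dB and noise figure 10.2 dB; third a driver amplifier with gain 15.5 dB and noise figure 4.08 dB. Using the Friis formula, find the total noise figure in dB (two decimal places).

Convert to linear (a loss of L dB is a gain of −L dB): F_i = 10^(NF_i/10), G_i = 10^(G_i,dB/10)
  Stage 1: F_1 = 10^(0.531/10) = 1.130, G_1 = 10^(23.1/10) = 204.2
  Stage 2: F_2 = 10^(10.2/10) = 10.47, G_2 = 10^(−8.43/10) = 0.1435
  Stage 3: F_3 = 10^(4.08/10) = 2.559, G_3 = 10^(15.5/10) = 35.48
Friis cascade:
  F = 1.130 + (10.47 − 1)/204.2 + (2.559 − 1)/29.31 = 1.230
NF = 10 log₁₀(1.230) = 0.90 dB

0.90 dB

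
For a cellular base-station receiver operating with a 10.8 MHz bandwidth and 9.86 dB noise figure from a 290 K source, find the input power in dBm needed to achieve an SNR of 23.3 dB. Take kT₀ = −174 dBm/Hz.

Sensitivity = −174 + 10 log₁₀(B) + NF + SNR_min
= −174 + 70.33 + 9.86 + 23.3
= −70.51 dBm → −70.5 dBm

−70.5 dBm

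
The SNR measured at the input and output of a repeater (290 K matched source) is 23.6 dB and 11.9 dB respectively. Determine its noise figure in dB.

NF (dB) = SNR_in(dB) − SNR_out(dB) when the source is at T₀
NF = 23.6 − 11.9 = 11.7 dB

11.7 dB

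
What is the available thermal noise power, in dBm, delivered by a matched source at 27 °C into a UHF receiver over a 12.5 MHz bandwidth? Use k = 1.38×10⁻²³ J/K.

−102.9 dBm

T = 27 °C + 273.15 = 300.15 K
P_n = kTB = 1.38×10⁻²³ × 300.15 × 1.25×10⁷ = 5.18×10⁻¹⁴ W
In dBm: 10 log₁₀(5.18×10⁻¹⁴ / 10⁻³) = −102.9 dBm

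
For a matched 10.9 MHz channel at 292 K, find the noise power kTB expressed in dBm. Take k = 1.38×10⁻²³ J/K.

P_n = kTB = 1.38×10⁻²³ × 292 × 1.09×10⁷ = 4.39×10⁻¹⁴ W
In dBm: 10 log₁₀(4.39×10⁻¹⁴ / 10⁻³) = −103.6 dBm

−103.6 dBm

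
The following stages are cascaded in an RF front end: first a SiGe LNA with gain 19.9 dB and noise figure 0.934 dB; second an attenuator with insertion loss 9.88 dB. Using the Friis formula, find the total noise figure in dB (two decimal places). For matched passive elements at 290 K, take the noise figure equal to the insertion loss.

1.24 dB

Convert to linear (a loss of L dB is a gain of −L dB): F_i = 10^(NF_i/10), G_i = 10^(G_i,dB/10)
  Stage 1: F_1 = 10^(0.934/10) = 1.240, G_1 = 10^(19.9/10) = 97.72
  Stage 2: F_2 = 10^(9.88/10) = 9.727, G_2 = 10^(−9.88/10) = 0.1028
Friis cascade:
  F = 1.240 + (9.727 − 1)/97.72 = 1.329
NF = 10 log₁₀(1.329) = 1.24 dB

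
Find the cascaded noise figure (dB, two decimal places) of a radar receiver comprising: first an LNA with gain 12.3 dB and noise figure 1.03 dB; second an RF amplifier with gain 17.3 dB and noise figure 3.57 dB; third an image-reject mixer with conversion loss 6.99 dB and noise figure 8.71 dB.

Convert to linear (a loss of L dB is a gain of −L dB): F_i = 10^(NF_i/10), G_i = 10^(G_i,dB/10)
  Stage 1: F_1 = 10^(1.03/10) = 1.268, G_1 = 10^(12.3/10) = 16.98
  Stage 2: F_2 = 10^(3.57/10) = 2.275, G_2 = 10^(17.3/10) = 53.70
  Stage 3: F_3 = 10^(8.71/10) = 7.430, G_3 = 10^(−6.99/10) = 0.2000
Friis cascade:
  F = 1.268 + (2.275 − 1)/16.98 + (7.430 − 1)/912.0 = 1.350
NF = 10 log₁₀(1.350) = 1.30 dB

1.30 dB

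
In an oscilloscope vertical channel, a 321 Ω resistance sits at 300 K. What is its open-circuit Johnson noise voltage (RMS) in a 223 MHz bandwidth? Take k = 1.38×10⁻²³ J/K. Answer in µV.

34.4 µV

V_n = √(4kTRB)
4kTRB = 4 × 1.38×10⁻²³ × 300 × 3.21×10² × 2.23×10⁸ = 1.19×10⁻⁹ V²
V_n = √(1.19×10⁻⁹) = 3.44×10⁻⁵ V = 34.4 µV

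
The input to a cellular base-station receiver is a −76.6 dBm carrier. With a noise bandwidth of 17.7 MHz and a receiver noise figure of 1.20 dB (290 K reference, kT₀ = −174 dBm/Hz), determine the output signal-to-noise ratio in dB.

Noise floor: N = −174 + 10 log₁₀(B) + NF
10 log₁₀(1.77×10⁷) = 72.48 dB
N = −174 + 72.48 + 1.20 = −100.32 dBm
SNR = P_sig − N = −76.6 − (−100.32) = 23.72 dB → 23.7 dB

23.7 dB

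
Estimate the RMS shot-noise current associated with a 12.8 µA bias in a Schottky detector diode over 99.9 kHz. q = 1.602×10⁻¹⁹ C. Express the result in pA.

640 pA

I_n = √(2qI·B)
2qI·B = 2 × 1.602×10⁻¹⁹ × 1.28×10⁻⁵ × 9.99×10⁴ = 4.10×10⁻¹⁹ A²
I_n = √(4.10×10⁻¹⁹) = 6.40×10⁻¹⁰ A = 640 pA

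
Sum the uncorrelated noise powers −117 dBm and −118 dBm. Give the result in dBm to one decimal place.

Convert to linear, add, convert back:
P₁ = 2.00×10⁻¹⁵ W, P₂ = 1.58×10⁻¹⁵ W
P_tot = 3.58×10⁻¹⁵ W → 10 log₁₀(P_tot / 10⁻³) = −114.5 dBm

−114.5 dBm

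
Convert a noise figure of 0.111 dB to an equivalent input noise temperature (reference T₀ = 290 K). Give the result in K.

7.51 K

F = 10^(0.111/10) = 1.02589
T_e = (F − 1)·T₀ = (1.02589 − 1) × 290 = 7.51 K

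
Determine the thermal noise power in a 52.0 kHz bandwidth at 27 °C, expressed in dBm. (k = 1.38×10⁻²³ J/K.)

−126.7 dBm

T = 27 °C + 273.15 = 300.15 K
P_n = kTB = 1.38×10⁻²³ × 300.15 × 5.20×10⁴ = 2.15×10⁻¹⁶ W
In dBm: 10 log₁₀(2.15×10⁻¹⁶ / 10⁻³) = −126.7 dBm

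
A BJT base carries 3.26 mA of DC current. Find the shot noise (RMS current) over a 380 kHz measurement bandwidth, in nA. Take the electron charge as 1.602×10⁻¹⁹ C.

19.9 nA

I_n = √(2qI·B)
2qI·B = 2 × 1.602×10⁻¹⁹ × 3.26×10⁻³ × 3.80×10⁵ = 3.97×10⁻¹⁶ A²
I_n = √(3.97×10⁻¹⁶) = 1.99×10⁻⁸ A = 19.9 nA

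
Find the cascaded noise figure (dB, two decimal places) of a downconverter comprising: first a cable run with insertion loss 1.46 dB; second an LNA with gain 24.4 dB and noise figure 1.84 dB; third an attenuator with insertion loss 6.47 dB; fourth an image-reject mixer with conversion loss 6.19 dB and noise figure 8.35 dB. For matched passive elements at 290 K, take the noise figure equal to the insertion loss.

Convert to linear (a loss of L dB is a gain of −L dB): F_i = 10^(NF_i/10), G_i = 10^(G_i,dB/10)
  Stage 1: F_1 = 10^(1.46/10) = 1.400, G_1 = 10^(−1.46/10) = 0.7145
  Stage 2: F_2 = 10^(1.84/10) = 1.528, G_2 = 10^(24.4/10) = 275.4
  Stage 3: F_3 = 10^(6.47/10) = 4.436, G_3 = 10^(−6.47/10) = 0.2254
  Stage 4: F_4 = 10^(8.35/10) = 6.839, G_4 = 10^(−6.19/10) = 0.2404
Friis cascade:
  F = 1.400 + (1.528 − 1)/0.7145 + (4.436 − 1)/196.8 + (6.839 − 1)/44.36 = 2.287
NF = 10 log₁₀(2.287) = 3.59 dB

3.59 dB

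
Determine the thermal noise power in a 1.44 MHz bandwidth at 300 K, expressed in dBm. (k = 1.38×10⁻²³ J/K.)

−112.2 dBm

P_n = kTB = 1.38×10⁻²³ × 300 × 1.44×10⁶ = 5.96×10⁻¹⁵ W
In dBm: 10 log₁₀(5.96×10⁻¹⁵ / 10⁻³) = −112.2 dBm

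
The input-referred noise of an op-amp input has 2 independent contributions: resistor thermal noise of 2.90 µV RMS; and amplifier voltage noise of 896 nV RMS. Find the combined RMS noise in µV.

Uncorrelated sources add in power (mean-square): V_tot = √(ΣV_i²)
V_tot = √[(2.90×10⁻⁶)² + (8.96×10⁻⁷)²] = 3.04×10⁻⁶ V = 3.04 µV

3.04 µV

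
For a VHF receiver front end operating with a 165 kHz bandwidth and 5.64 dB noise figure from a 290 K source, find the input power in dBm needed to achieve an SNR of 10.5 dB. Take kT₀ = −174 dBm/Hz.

Sensitivity = −174 + 10 log₁₀(B) + NF + SNR_min
= −174 + 52.17 + 5.64 + 10.5
= −105.69 dBm → −105.7 dBm

−105.7 dBm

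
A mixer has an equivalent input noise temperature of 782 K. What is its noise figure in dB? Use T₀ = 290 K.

5.68 dB

F = 1 + T_e/T₀ = 1 + 782/290 = 3.69655
NF = 10 log₁₀(3.69655) = 5.68 dB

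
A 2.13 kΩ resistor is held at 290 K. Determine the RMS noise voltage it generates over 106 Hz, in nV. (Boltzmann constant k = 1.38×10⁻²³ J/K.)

60.1 nV

V_n = √(4kTRB)
4kTRB = 4 × 1.38×10⁻²³ × 290 × 2.13×10³ × 1.06×10² = 3.61×10⁻¹⁵ V²
V_n = √(3.61×10⁻¹⁵) = 6.01×10⁻⁸ V = 60.1 nV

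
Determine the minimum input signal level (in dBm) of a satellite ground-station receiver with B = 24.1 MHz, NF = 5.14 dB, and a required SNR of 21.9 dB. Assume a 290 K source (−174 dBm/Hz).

Sensitivity = −174 + 10 log₁₀(B) + NF + SNR_min
= −174 + 73.82 + 5.14 + 21.9
= −73.14 dBm → −73.1 dBm

−73.1 dBm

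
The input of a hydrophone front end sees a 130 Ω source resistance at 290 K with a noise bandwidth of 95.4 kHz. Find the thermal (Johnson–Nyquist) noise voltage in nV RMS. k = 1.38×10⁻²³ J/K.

446 nV

V_n = √(4kTRB)
4kTRB = 4 × 1.38×10⁻²³ × 290 × 1.30×10² × 9.54×10⁴ = 1.99×10⁻¹³ V²
V_n = √(1.99×10⁻¹³) = 4.46×10⁻⁷ V = 446 nV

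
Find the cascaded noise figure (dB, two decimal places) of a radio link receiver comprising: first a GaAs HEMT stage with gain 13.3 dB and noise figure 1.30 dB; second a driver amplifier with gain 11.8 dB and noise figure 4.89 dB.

Convert to linear (a loss of L dB is a gain of −L dB): F_i = 10^(NF_i/10), G_i = 10^(G_i,dB/10)
  Stage 1: F_1 = 10^(1.30/10) = 1.349, G_1 = 10^(13.3/10) = 21.38
  Stage 2: F_2 = 10^(4.89/10) = 3.083, G_2 = 10^(11.8/10) = 15.14
Friis cascade:
  F = 1.349 + (3.083 − 1)/21.38 = 1.446
NF = 10 log₁₀(1.446) = 1.60 dB

1.60 dB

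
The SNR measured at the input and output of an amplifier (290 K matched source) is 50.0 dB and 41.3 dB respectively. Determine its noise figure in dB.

NF (dB) = SNR_in(dB) − SNR_out(dB) when the source is at T₀
NF = 50.0 − 41.3 = 8.7 dB

8.7 dB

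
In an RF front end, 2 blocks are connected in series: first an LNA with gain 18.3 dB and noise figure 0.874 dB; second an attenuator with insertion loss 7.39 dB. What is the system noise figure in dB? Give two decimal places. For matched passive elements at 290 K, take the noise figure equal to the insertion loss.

Convert to linear (a loss of L dB is a gain of −L dB): F_i = 10^(NF_i/10), G_i = 10^(G_i,dB/10)
  Stage 1: F_1 = 10^(0.874/10) = 1.223, G_1 = 10^(18.3/10) = 67.61
  Stage 2: F_2 = 10^(7.39/10) = 5.483, G_2 = 10^(−7.39/10) = 0.1824
Friis cascade:
  F = 1.223 + (5.483 − 1)/67.61 = 1.289
NF = 10 log₁₀(1.289) = 1.10 dB

1.10 dB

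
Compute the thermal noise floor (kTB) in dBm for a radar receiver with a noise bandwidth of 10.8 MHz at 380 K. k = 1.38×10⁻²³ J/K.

P_n = kTB = 1.38×10⁻²³ × 380 × 1.08×10⁷ = 5.66×10⁻¹⁴ W
In dBm: 10 log₁₀(5.66×10⁻¹⁴ / 10⁻³) = −102.5 dBm

−102.5 dBm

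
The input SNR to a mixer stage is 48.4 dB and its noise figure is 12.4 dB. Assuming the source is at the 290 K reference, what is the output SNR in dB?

By definition F = SNR_in/SNR_out, so in dB: SNR_out = SNR_in − NF
SNR_out = 48.4 − 12.4 = 36.0 dB

36.0 dB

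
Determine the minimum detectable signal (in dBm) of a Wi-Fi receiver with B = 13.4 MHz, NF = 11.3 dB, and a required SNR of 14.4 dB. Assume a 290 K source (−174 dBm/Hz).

−77.0 dBm

Sensitivity = −174 + 10 log₁₀(B) + NF + SNR_min
= −174 + 71.27 + 11.3 + 14.4
= −77.03 dBm → −77.0 dBm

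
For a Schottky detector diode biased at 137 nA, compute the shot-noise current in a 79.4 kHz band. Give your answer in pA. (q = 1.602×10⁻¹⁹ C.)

I_n = √(2qI·B)
2qI·B = 2 × 1.602×10⁻¹⁹ × 1.37×10⁻⁷ × 7.94×10⁴ = 3.49×10⁻²¹ A²
I_n = √(3.49×10⁻²¹) = 5.90×10⁻¹¹ A = 59.0 pA

59.0 pA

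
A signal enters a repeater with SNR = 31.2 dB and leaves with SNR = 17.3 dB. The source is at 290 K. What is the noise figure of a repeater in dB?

13.9 dB

NF (dB) = SNR_in(dB) − SNR_out(dB) when the source is at T₀
NF = 31.2 − 17.3 = 13.9 dB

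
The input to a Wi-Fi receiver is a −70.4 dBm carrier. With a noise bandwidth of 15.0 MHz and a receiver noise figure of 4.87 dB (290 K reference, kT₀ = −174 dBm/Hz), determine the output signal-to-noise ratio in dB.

27.0 dB

Noise floor: N = −174 + 10 log₁₀(B) + NF
10 log₁₀(1.50×10⁷) = 71.76 dB
N = −174 + 71.76 + 4.87 = −97.37 dBm
SNR = P_sig − N = −70.4 − (−97.37) = 26.97 dB → 27.0 dB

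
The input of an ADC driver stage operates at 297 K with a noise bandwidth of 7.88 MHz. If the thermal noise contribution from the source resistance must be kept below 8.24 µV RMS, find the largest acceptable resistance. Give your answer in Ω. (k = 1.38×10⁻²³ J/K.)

526 Ω

Johnson–Nyquist: V_n = √(4kTRB) ⇒ R = V_n² / (4kTB)
4kTB = 4 × 1.38×10⁻²³ × 297 × 7.88×10⁶ = 1.29×10⁻¹³
R = (8.24×10⁻⁶)² / 1.29×10⁻¹³ = 5.26×10² Ω = 526 Ω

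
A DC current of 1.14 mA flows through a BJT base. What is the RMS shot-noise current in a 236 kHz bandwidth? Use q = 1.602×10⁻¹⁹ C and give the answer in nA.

I_n = √(2qI·B)
2qI·B = 2 × 1.602×10⁻¹⁹ × 1.14×10⁻³ × 2.36×10⁵ = 8.62×10⁻¹⁷ A²
I_n = √(8.62×10⁻¹⁷) = 9.28×10⁻⁹ A = 9.28 nA

9.28 nA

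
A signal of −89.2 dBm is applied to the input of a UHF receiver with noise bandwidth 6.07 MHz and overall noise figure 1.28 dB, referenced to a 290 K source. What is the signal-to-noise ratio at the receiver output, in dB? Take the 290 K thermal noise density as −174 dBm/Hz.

15.7 dB

Noise floor: N = −174 + 10 log₁₀(B) + NF
10 log₁₀(6.07×10⁶) = 67.83 dB
N = −174 + 67.83 + 1.28 = −104.89 dBm
SNR = P_sig − N = −89.2 − (−104.89) = 15.69 dB → 15.7 dB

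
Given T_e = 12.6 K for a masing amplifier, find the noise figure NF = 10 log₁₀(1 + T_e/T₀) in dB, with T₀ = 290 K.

0.185 dB

F = 1 + T_e/T₀ = 1 + 12.6/290 = 1.04345
NF = 10 log₁₀(1.04345) = 0.185 dB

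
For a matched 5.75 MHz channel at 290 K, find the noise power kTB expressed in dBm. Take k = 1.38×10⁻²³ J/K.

P_n = kTB = 1.38×10⁻²³ × 290 × 5.75×10⁶ = 2.30×10⁻¹⁴ W
In dBm: 10 log₁₀(2.30×10⁻¹⁴ / 10⁻³) = −106.4 dBm

−106.4 dBm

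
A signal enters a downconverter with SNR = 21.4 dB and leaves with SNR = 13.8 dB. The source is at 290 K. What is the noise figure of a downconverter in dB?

NF (dB) = SNR_in(dB) − SNR_out(dB) when the source is at T₀
NF = 21.4 − 13.8 = 7.6 dB

7.6 dB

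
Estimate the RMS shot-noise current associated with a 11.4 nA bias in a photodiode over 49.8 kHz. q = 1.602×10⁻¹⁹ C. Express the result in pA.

13.5 pA

I_n = √(2qI·B)
2qI·B = 2 × 1.602×10⁻¹⁹ × 1.14×10⁻⁸ × 4.98×10⁴ = 1.82×10⁻²² A²
I_n = √(1.82×10⁻²²) = 1.35×10⁻¹¹ A = 13.5 pA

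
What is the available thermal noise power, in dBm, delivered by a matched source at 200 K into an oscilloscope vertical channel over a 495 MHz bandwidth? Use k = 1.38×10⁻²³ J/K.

P_n = kTB = 1.38×10⁻²³ × 200 × 4.95×10⁸ = 1.37×10⁻¹² W
In dBm: 10 log₁₀(1.37×10⁻¹² / 10⁻³) = −88.6 dBm

−88.6 dBm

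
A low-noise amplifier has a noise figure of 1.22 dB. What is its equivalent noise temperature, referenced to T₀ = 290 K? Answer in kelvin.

94.1 K

F = 10^(1.22/10) = 1.32434
T_e = (F − 1)·T₀ = (1.32434 − 1) × 290 = 94.1 K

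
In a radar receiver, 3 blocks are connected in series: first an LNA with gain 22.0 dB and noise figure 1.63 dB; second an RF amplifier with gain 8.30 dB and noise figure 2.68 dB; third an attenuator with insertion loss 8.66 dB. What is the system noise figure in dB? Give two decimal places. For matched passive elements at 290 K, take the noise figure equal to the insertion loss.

Convert to linear (a loss of L dB is a gain of −L dB): F_i = 10^(NF_i/10), G_i = 10^(G_i,dB/10)
  Stage 1: F_1 = 10^(1.63/10) = 1.455, G_1 = 10^(22.0/10) = 158.5
  Stage 2: F_2 = 10^(2.68/10) = 1.854, G_2 = 10^(8.30/10) = 6.761
  Stage 3: F_3 = 10^(8.66/10) = 7.345, G_3 = 10^(−8.66/10) = 0.1361
Friis cascade:
  F = 1.455 + (1.854 − 1)/158.5 + (7.345 − 1)/1072 = 1.467
NF = 10 log₁₀(1.467) = 1.66 dB

1.66 dB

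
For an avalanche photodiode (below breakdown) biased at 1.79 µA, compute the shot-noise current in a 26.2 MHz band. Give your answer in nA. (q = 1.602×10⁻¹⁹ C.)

3.88 nA

I_n = √(2qI·B)
2qI·B = 2 × 1.602×10⁻¹⁹ × 1.79×10⁻⁶ × 2.62×10⁷ = 1.50×10⁻¹⁷ A²
I_n = √(1.50×10⁻¹⁷) = 3.88×10⁻⁹ A = 3.88 nA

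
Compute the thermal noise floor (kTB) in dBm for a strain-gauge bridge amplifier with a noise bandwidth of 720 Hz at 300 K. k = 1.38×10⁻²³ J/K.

−145.3 dBm

P_n = kTB = 1.38×10⁻²³ × 300 × 7.20×10² = 2.98×10⁻¹⁸ W
In dBm: 10 log₁₀(2.98×10⁻¹⁸ / 10⁻³) = −145.3 dBm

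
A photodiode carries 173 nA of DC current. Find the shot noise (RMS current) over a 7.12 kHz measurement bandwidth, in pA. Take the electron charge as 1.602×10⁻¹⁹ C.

I_n = √(2qI·B)
2qI·B = 2 × 1.602×10⁻¹⁹ × 1.73×10⁻⁷ × 7.12×10³ = 3.95×10⁻²² A²
I_n = √(3.95×10⁻²²) = 1.99×10⁻¹¹ A = 19.9 pA

19.9 pA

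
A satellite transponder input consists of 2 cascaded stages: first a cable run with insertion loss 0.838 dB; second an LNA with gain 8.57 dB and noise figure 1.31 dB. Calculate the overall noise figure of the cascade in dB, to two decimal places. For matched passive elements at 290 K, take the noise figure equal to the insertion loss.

Convert to linear (a loss of L dB is a gain of −L dB): F_i = 10^(NF_i/10), G_i = 10^(G_i,dB/10)
  Stage 1: F_1 = 10^(0.838/10) = 1.213, G_1 = 10^(−0.838/10) = 0.8245
  Stage 2: F_2 = 10^(1.31/10) = 1.352, G_2 = 10^(8.57/10) = 7.194
Friis cascade:
  F = 1.213 + (1.352 − 1)/0.8245 = 1.640
NF = 10 log₁₀(1.640) = 2.15 dB

2.15 dB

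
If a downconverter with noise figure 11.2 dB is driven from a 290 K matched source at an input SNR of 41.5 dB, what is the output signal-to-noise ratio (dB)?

By definition F = SNR_in/SNR_out, so in dB: SNR_out = SNR_in − NF
SNR_out = 41.5 − 11.2 = 30.3 dB

30.3 dB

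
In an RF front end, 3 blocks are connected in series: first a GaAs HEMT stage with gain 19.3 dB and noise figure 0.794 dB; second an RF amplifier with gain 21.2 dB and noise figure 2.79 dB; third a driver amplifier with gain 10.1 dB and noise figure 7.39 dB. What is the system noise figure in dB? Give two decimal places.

Convert to linear (a loss of L dB is a gain of −L dB): F_i = 10^(NF_i/10), G_i = 10^(G_i,dB/10)
  Stage 1: F_1 = 10^(0.794/10) = 1.201, G_1 = 10^(19.3/10) = 85.11
  Stage 2: F_2 = 10^(2.79/10) = 1.901, G_2 = 10^(21.2/10) = 131.8
  Stage 3: F_3 = 10^(7.39/10) = 5.483, G_3 = 10^(10.1/10) = 10.23
Friis cascade:
  F = 1.201 + (1.901 − 1)/85.11 + (5.483 − 1)/1.122×10⁴ = 1.212
NF = 10 log₁₀(1.212) = 0.83 dB

0.83 dB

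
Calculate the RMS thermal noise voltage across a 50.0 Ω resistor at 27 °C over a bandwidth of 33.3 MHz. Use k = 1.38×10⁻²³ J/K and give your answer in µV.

5.25 µV

T = 27 °C + 273.15 = 300.15 K
V_n = √(4kTRB)
4kTRB = 4 × 1.38×10⁻²³ × 300.15 × 5.00×10¹ × 3.33×10⁷ = 2.76×10⁻¹¹ V²
V_n = √(2.76×10⁻¹¹) = 5.25×10⁻⁶ V = 5.25 µV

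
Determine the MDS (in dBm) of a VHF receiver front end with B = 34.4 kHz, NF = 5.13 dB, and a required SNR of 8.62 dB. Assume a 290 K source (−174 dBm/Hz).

Sensitivity = −174 + 10 log₁₀(B) + NF + SNR_min
= −174 + 45.37 + 5.13 + 8.62
= −114.88 dBm → −114.9 dBm

−114.9 dBm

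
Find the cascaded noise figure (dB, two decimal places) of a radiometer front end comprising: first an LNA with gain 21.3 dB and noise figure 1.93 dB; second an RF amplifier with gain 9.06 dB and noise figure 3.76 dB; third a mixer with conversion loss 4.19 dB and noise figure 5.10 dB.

1.96 dB

Convert to linear (a loss of L dB is a gain of −L dB): F_i = 10^(NF_i/10), G_i = 10^(G_i,dB/10)
  Stage 1: F_1 = 10^(1.93/10) = 1.560, G_1 = 10^(21.3/10) = 134.9
  Stage 2: F_2 = 10^(3.76/10) = 2.377, G_2 = 10^(9.06/10) = 8.054
  Stage 3: F_3 = 10^(5.10/10) = 3.236, G_3 = 10^(−4.19/10) = 0.3811
Friis cascade:
  F = 1.560 + (2.377 − 1)/134.9 + (3.236 − 1)/1086 = 1.572
NF = 10 log₁₀(1.572) = 1.96 dB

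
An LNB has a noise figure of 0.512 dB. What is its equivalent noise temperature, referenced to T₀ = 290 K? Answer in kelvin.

36.3 K

F = 10^(0.512/10) = 1.12512
T_e = (F − 1)·T₀ = (1.12512 − 1) × 290 = 36.3 K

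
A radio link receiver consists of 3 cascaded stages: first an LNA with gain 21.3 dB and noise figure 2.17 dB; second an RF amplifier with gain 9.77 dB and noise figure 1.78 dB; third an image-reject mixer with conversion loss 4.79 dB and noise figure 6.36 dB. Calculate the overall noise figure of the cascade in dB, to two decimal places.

Convert to linear (a loss of L dB is a gain of −L dB): F_i = 10^(NF_i/10), G_i = 10^(G_i,dB/10)
  Stage 1: F_1 = 10^(2.17/10) = 1.648, G_1 = 10^(21.3/10) = 134.9
  Stage 2: F_2 = 10^(1.78/10) = 1.507, G_2 = 10^(9.77/10) = 9.484
  Stage 3: F_3 = 10^(6.36/10) = 4.325, G_3 = 10^(−4.79/10) = 0.3319
Friis cascade:
  F = 1.648 + (1.507 − 1)/134.9 + (4.325 − 1)/1279 = 1.655
NF = 10 log₁₀(1.655) = 2.19 dB

2.19 dB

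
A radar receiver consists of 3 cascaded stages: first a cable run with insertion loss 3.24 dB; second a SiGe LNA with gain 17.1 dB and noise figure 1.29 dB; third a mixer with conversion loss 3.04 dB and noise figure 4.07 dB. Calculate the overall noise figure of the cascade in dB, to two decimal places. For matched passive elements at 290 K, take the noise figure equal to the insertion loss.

Convert to linear (a loss of L dB is a gain of −L dB): F_i = 10^(NF_i/10), G_i = 10^(G_i,dB/10)
  Stage 1: F_1 = 10^(3.24/10) = 2.109, G_1 = 10^(−3.24/10) = 0.4742
  Stage 2: F_2 = 10^(1.29/10) = 1.346, G_2 = 10^(17.1/10) = 51.29
  Stage 3: F_3 = 10^(4.07/10) = 2.553, G_3 = 10^(−3.04/10) = 0.4966
Friis cascade:
  F = 2.109 + (1.346 − 1)/0.4742 + (2.553 − 1)/24.32 = 2.902
NF = 10 log₁₀(2.902) = 4.63 dB

4.63 dB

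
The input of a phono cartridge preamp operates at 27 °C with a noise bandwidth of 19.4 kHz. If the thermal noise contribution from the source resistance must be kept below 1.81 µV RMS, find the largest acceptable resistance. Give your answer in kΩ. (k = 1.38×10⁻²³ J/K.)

T = 27 °C + 273.15 = 300.15 K
Johnson–Nyquist: V_n = √(4kTRB) ⇒ R = V_n² / (4kTB)
4kTB = 4 × 1.38×10⁻²³ × 300.15 × 1.94×10⁴ = 3.21×10⁻¹⁶
R = (1.81×10⁻⁶)² / 3.21×10⁻¹⁶ = 1.02×10⁴ Ω = 10.2 kΩ

10.2 kΩ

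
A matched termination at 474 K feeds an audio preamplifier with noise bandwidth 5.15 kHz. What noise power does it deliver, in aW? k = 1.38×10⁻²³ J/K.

33.7 aW

P_n = kTB = 1.38×10⁻²³ × 474 × 5.15×10³ = 3.37×10⁻¹⁷ W = 33.7 aW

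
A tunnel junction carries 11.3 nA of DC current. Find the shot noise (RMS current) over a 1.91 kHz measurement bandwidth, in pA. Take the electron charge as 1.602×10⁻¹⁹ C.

2.63 pA

I_n = √(2qI·B)
2qI·B = 2 × 1.602×10⁻¹⁹ × 1.13×10⁻⁸ × 1.91×10³ = 6.92×10⁻²⁴ A²
I_n = √(6.92×10⁻²⁴) = 2.63×10⁻¹² A = 2.63 pA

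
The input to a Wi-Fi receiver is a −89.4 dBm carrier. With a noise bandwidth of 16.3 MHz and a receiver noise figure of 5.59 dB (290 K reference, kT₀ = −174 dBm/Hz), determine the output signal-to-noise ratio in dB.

6.9 dB

Noise floor: N = −174 + 10 log₁₀(B) + NF
10 log₁₀(1.63×10⁷) = 72.12 dB
N = −174 + 72.12 + 5.59 = −96.29 dBm
SNR = P_sig − N = −89.4 − (−96.29) = 6.89 dB → 6.9 dB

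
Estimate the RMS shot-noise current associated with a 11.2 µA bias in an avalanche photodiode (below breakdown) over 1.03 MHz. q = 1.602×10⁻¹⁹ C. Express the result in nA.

1.92 nA

I_n = √(2qI·B)
2qI·B = 2 × 1.602×10⁻¹⁹ × 1.12×10⁻⁵ × 1.03×10⁶ = 3.70×10⁻¹⁸ A²
I_n = √(3.70×10⁻¹⁸) = 1.92×10⁻⁹ A = 1.92 nA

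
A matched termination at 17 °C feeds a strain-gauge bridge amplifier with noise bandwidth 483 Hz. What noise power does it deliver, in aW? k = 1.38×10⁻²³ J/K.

1.93 aW

T = 17 °C + 273.15 = 290.15 K
P_n = kTB = 1.38×10⁻²³ × 290.15 × 4.83×10² = 1.93×10⁻¹⁸ W = 1.93 aW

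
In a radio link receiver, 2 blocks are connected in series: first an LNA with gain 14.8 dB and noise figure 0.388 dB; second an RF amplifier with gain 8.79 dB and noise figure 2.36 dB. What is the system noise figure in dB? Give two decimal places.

0.48 dB

Convert to linear (a loss of L dB is a gain of −L dB): F_i = 10^(NF_i/10), G_i = 10^(G_i,dB/10)
  Stage 1: F_1 = 10^(0.388/10) = 1.093, G_1 = 10^(14.8/10) = 30.20
  Stage 2: F_2 = 10^(2.36/10) = 1.722, G_2 = 10^(8.79/10) = 7.568
Friis cascade:
  F = 1.093 + (1.722 − 1)/30.20 = 1.117
NF = 10 log₁₀(1.117) = 0.48 dB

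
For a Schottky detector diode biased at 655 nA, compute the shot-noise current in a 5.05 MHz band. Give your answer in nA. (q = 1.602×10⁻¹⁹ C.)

1.03 nA

I_n = √(2qI·B)
2qI·B = 2 × 1.602×10⁻¹⁹ × 6.55×10⁻⁷ × 5.05×10⁶ = 1.06×10⁻¹⁸ A²
I_n = √(1.06×10⁻¹⁸) = 1.03×10⁻⁹ A = 1.03 nA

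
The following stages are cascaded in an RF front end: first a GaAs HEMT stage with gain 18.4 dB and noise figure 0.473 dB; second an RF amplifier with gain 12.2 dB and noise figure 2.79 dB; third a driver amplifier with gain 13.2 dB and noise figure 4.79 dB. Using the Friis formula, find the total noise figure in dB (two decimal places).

Convert to linear (a loss of L dB is a gain of −L dB): F_i = 10^(NF_i/10), G_i = 10^(G_i,dB/10)
  Stage 1: F_1 = 10^(0.473/10) = 1.115, G_1 = 10^(18.4/10) = 69.18
  Stage 2: F_2 = 10^(2.79/10) = 1.901, G_2 = 10^(12.2/10) = 16.60
  Stage 3: F_3 = 10^(4.79/10) = 3.013, G_3 = 10^(13.2/10) = 20.89
Friis cascade:
  F = 1.115 + (1.901 − 1)/69.18 + (3.013 − 1)/1148 = 1.130
NF = 10 log₁₀(1.130) = 0.53 dB

0.53 dB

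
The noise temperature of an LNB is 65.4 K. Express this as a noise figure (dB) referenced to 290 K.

0.883 dB

F = 1 + T_e/T₀ = 1 + 65.4/290 = 1.22552
NF = 10 log₁₀(1.22552) = 0.883 dB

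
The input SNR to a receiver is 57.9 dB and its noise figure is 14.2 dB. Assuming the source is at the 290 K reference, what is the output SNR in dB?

By definition F = SNR_in/SNR_out, so in dB: SNR_out = SNR_in − NF
SNR_out = 57.9 − 14.2 = 43.7 dB

43.7 dB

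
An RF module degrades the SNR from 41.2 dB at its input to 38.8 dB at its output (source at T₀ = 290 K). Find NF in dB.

NF (dB) = SNR_in(dB) − SNR_out(dB) when the source is at T₀
NF = 41.2 − 38.8 = 2.4 dB

2.4 dB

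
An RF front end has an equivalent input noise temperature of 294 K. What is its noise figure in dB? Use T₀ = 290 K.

3.04 dB

F = 1 + T_e/T₀ = 1 + 294/290 = 2.01379
NF = 10 log₁₀(2.01379) = 3.04 dB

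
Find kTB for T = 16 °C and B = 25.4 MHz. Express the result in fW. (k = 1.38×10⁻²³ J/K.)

101 fW

T = 16 °C + 273.15 = 289.15 K
P_n = kTB = 1.38×10⁻²³ × 289.15 × 2.54×10⁷ = 1.01×10⁻¹³ W = 101 fW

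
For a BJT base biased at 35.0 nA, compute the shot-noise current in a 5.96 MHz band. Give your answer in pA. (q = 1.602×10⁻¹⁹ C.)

I_n = √(2qI·B)
2qI·B = 2 × 1.602×10⁻¹⁹ × 3.50×10⁻⁸ × 5.96×10⁶ = 6.68×10⁻²⁰ A²
I_n = √(6.68×10⁻²⁰) = 2.59×10⁻¹⁰ A = 259 pA

259 pA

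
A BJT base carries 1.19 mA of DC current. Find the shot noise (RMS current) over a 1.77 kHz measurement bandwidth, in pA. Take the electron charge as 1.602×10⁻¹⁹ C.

821 pA

I_n = √(2qI·B)
2qI·B = 2 × 1.602×10⁻¹⁹ × 1.19×10⁻³ × 1.77×10³ = 6.75×10⁻¹⁹ A²
I_n = √(6.75×10⁻¹⁹) = 8.21×10⁻¹⁰ A = 821 pA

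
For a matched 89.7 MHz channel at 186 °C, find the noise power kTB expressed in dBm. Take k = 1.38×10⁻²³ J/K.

−92.5 dBm

T = 186 °C + 273.15 = 459.15 K
P_n = kTB = 1.38×10⁻²³ × 459.15 × 8.97×10⁷ = 5.68×10⁻¹³ W
In dBm: 10 log₁₀(5.68×10⁻¹³ / 10⁻³) = −92.5 dBm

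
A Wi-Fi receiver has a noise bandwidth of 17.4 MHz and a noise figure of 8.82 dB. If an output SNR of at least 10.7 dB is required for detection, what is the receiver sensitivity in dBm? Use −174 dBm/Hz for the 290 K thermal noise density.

Sensitivity = −174 + 10 log₁₀(B) + NF + SNR_min
= −174 + 72.41 + 8.82 + 10.7
= −82.07 dBm → −82.1 dBm

−82.1 dBm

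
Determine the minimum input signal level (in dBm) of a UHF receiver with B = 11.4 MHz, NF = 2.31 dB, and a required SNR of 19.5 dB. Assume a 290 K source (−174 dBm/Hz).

Sensitivity = −174 + 10 log₁₀(B) + NF + SNR_min
= −174 + 70.57 + 2.31 + 19.5
= −81.62 dBm → −81.6 dBm

−81.6 dBm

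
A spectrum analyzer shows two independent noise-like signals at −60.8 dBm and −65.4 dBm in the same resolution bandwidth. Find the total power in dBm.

Convert to linear, add, convert back:
P₁ = 8.32×10⁻¹⁰ W, P₂ = 2.88×10⁻¹⁰ W
P_tot = 1.12×10⁻⁹ W → 10 log₁₀(P_tot / 10⁻³) = −59.5 dBm

−59.5 dBm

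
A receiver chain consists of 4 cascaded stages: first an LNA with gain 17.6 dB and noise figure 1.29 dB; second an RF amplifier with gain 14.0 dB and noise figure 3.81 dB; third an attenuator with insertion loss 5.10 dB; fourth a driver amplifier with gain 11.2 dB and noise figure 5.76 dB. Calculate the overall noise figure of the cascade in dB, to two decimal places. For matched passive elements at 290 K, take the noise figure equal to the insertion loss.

Convert to linear (a loss of L dB is a gain of −L dB): F_i = 10^(NF_i/10), G_i = 10^(G_i,dB/10)
  Stage 1: F_1 = 10^(1.29/10) = 1.346, G_1 = 10^(17.6/10) = 57.54
  Stage 2: F_2 = 10^(3.81/10) = 2.404, G_2 = 10^(14.0/10) = 25.12
  Stage 3: F_3 = 10^(5.10/10) = 3.236, G_3 = 10^(−5.10/10) = 0.3090
  Stage 4: F_4 = 10^(5.76/10) = 3.767, G_4 = 10^(11.2/10) = 13.18
Friis cascade:
  F = 1.346 + (2.404 − 1)/57.54 + (3.236 − 1)/1445 + (3.767 − 1)/446.7 = 1.378
NF = 10 log₁₀(1.378) = 1.39 dB

1.39 dB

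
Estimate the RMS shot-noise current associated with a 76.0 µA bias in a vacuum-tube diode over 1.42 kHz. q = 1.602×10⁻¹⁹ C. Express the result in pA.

I_n = √(2qI·B)
2qI·B = 2 × 1.602×10⁻¹⁹ × 7.60×10⁻⁵ × 1.42×10³ = 3.46×10⁻²⁰ A²
I_n = √(3.46×10⁻²⁰) = 1.86×10⁻¹⁰ A = 186 pA

186 pA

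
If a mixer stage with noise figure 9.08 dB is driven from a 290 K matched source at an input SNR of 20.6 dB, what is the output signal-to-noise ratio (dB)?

11.52 dB

By definition F = SNR_in/SNR_out, so in dB: SNR_out = SNR_in − NF
SNR_out = 20.6 − 9.08 = 11.52 dB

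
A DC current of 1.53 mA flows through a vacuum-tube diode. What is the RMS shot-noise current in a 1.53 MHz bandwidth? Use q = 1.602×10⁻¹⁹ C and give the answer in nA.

I_n = √(2qI·B)
2qI·B = 2 × 1.602×10⁻¹⁹ × 1.53×10⁻³ × 1.53×10⁶ = 7.50×10⁻¹⁶ A²
I_n = √(7.50×10⁻¹⁶) = 2.74×10⁻⁸ A = 27.4 nA

27.4 nA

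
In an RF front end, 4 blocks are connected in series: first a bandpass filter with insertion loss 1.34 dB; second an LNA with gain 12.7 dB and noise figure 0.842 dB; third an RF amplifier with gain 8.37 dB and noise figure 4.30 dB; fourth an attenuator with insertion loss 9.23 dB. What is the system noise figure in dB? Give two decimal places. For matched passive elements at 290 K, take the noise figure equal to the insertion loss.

Convert to linear (a loss of L dB is a gain of −L dB): F_i = 10^(NF_i/10), G_i = 10^(G_i,dB/10)
  Stage 1: F_1 = 10^(1.34/10) = 1.361, G_1 = 10^(−1.34/10) = 0.7345
  Stage 2: F_2 = 10^(0.842/10) = 1.214, G_2 = 10^(12.7/10) = 18.62
  Stage 3: F_3 = 10^(4.30/10) = 2.692, G_3 = 10^(8.37/10) = 6.871
  Stage 4: F_4 = 10^(9.23/10) = 8.375, G_4 = 10^(−9.23/10) = 0.1194
Friis cascade:
  F = 1.361 + (1.214 − 1)/0.7345 + (2.692 − 1)/13.68 + (8.375 − 1)/93.97 = 1.855
NF = 10 log₁₀(1.855) = 2.68 dB

2.68 dB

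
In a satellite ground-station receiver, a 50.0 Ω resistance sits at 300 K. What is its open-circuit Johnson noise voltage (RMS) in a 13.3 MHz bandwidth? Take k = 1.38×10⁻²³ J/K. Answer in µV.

3.32 µV

V_n = √(4kTRB)
4kTRB = 4 × 1.38×10⁻²³ × 300 × 5.00×10¹ × 1.33×10⁷ = 1.10×10⁻¹¹ V²
V_n = √(1.10×10⁻¹¹) = 3.32×10⁻⁶ V = 3.32 µV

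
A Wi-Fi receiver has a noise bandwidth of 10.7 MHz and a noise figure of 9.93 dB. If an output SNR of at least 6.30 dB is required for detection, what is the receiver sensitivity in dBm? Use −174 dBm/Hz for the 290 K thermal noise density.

−87.5 dBm

Sensitivity = −174 + 10 log₁₀(B) + NF + SNR_min
= −174 + 70.29 + 9.93 + 6.30
= −87.48 dBm → −87.5 dBm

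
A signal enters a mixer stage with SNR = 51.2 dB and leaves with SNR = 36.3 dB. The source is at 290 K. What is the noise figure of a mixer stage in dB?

NF (dB) = SNR_in(dB) − SNR_out(dB) when the source is at T₀
NF = 51.2 − 36.3 = 14.9 dB

14.9 dB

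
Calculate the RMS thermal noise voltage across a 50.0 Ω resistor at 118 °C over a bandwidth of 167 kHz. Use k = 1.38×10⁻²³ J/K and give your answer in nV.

425 nV

T = 118 °C + 273.15 = 391.15 K
V_n = √(4kTRB)
4kTRB = 4 × 1.38×10⁻²³ × 391.15 × 5.00×10¹ × 1.67×10⁵ = 1.80×10⁻¹³ V²
V_n = √(1.80×10⁻¹³) = 4.25×10⁻⁷ V = 425 nV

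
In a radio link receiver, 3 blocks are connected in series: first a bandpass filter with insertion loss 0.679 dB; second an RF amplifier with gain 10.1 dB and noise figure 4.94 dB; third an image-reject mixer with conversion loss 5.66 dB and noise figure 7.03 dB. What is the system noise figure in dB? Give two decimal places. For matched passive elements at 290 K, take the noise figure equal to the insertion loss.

6.14 dB

Convert to linear (a loss of L dB is a gain of −L dB): F_i = 10^(NF_i/10), G_i = 10^(G_i,dB/10)
  Stage 1: F_1 = 10^(0.679/10) = 1.169, G_1 = 10^(−0.679/10) = 0.8553
  Stage 2: F_2 = 10^(4.94/10) = 3.119, G_2 = 10^(10.1/10) = 10.23
  Stage 3: F_3 = 10^(7.03/10) = 5.047, G_3 = 10^(−5.66/10) = 0.2716
Friis cascade:
  F = 1.169 + (3.119 − 1)/0.8553 + (5.047 − 1)/8.752 = 4.109
NF = 10 log₁₀(4.109) = 6.14 dB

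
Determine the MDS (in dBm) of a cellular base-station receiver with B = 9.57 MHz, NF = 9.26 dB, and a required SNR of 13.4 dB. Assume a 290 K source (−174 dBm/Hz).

−81.5 dBm

Sensitivity = −174 + 10 log₁₀(B) + NF + SNR_min
= −174 + 69.81 + 9.26 + 13.4
= −81.53 dBm → −81.5 dBm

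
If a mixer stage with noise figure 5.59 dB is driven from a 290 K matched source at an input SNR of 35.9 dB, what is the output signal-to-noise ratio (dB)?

By definition F = SNR_in/SNR_out, so in dB: SNR_out = SNR_in − NF
SNR_out = 35.9 − 5.59 = 30.31 dB

30.31 dB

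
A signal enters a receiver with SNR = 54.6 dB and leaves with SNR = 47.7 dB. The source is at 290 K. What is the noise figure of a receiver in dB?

6.9 dB

NF (dB) = SNR_in(dB) − SNR_out(dB) when the source is at T₀
NF = 54.6 − 47.7 = 6.9 dB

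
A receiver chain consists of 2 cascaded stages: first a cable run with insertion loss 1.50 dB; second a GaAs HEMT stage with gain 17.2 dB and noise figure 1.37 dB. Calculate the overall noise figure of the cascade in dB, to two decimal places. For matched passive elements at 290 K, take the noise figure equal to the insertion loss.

Convert to linear (a loss of L dB is a gain of −L dB): F_i = 10^(NF_i/10), G_i = 10^(G_i,dB/10)
  Stage 1: F_1 = 10^(1.50/10) = 1.413, G_1 = 10^(−1.50/10) = 0.7079
  Stage 2: F_2 = 10^(1.37/10) = 1.371, G_2 = 10^(17.2/10) = 52.48
Friis cascade:
  F = 1.413 + (1.371 − 1)/0.7079 = 1.936
NF = 10 log₁₀(1.936) = 2.87 dB

2.87 dB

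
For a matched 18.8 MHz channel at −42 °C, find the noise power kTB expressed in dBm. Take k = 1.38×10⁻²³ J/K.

−102.2 dBm

T = −42 °C + 273.15 = 231.15 K
P_n = kTB = 1.38×10⁻²³ × 231.15 × 1.88×10⁷ = 6.00×10⁻¹⁴ W
In dBm: 10 log₁₀(6.00×10⁻¹⁴ / 10⁻³) = −102.2 dBm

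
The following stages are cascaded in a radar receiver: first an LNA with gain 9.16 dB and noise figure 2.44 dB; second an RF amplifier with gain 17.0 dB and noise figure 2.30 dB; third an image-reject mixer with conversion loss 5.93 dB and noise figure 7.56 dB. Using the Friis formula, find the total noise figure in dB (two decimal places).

Convert to linear (a loss of L dB is a gain of −L dB): F_i = 10^(NF_i/10), G_i = 10^(G_i,dB/10)
  Stage 1: F_1 = 10^(2.44/10) = 1.754, G_1 = 10^(9.16/10) = 8.241
  Stage 2: F_2 = 10^(2.30/10) = 1.698, G_2 = 10^(17.0/10) = 50.12
  Stage 3: F_3 = 10^(7.56/10) = 5.702, G_3 = 10^(−5.93/10) = 0.2553
Friis cascade:
  F = 1.754 + (1.698 − 1)/8.241 + (5.702 − 1)/413.0 = 1.850
NF = 10 log₁₀(1.850) = 2.67 dB

2.67 dB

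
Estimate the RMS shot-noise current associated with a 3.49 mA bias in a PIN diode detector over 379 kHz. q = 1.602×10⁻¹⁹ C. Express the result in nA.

20.6 nA

I_n = √(2qI·B)
2qI·B = 2 × 1.602×10⁻¹⁹ × 3.49×10⁻³ × 3.79×10⁵ = 4.24×10⁻¹⁶ A²
I_n = √(4.24×10⁻¹⁶) = 2.06×10⁻⁸ A = 20.6 nA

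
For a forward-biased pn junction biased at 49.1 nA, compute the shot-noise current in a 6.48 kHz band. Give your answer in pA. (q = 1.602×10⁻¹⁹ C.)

10.1 pA

I_n = √(2qI·B)
2qI·B = 2 × 1.602×10⁻¹⁹ × 4.91×10⁻⁸ × 6.48×10³ = 1.02×10⁻²² A²
I_n = √(1.02×10⁻²²) = 1.01×10⁻¹¹ A = 10.1 pA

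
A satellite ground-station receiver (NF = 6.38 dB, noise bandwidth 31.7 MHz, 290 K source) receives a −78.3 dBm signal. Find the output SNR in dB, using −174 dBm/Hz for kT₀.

Noise floor: N = −174 + 10 log₁₀(B) + NF
10 log₁₀(3.17×10⁷) = 75.01 dB
N = −174 + 75.01 + 6.38 = −92.61 dBm
SNR = P_sig − N = −78.3 − (−92.61) = 14.31 dB → 14.3 dB

14.3 dB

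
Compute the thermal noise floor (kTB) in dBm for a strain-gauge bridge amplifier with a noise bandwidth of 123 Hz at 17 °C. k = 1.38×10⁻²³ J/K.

T = 17 °C + 273.15 = 290.15 K
P_n = kTB = 1.38×10⁻²³ × 290.15 × 1.23×10² = 4.93×10⁻¹⁹ W
In dBm: 10 log₁₀(4.93×10⁻¹⁹ / 10⁻³) = −153.1 dBm

−153.1 dBm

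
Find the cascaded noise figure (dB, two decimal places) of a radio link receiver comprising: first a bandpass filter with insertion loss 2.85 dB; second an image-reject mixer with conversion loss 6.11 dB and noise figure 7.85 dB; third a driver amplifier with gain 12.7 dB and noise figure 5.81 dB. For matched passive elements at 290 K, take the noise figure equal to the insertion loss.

Convert to linear (a loss of L dB is a gain of −L dB): F_i = 10^(NF_i/10), G_i = 10^(G_i,dB/10)
  Stage 1: F_1 = 10^(2.85/10) = 1.928, G_1 = 10^(−2.85/10) = 0.5188
  Stage 2: F_2 = 10^(7.85/10) = 6.095, G_2 = 10^(−6.11/10) = 0.2449
  Stage 3: F_3 = 10^(5.81/10) = 3.811, G_3 = 10^(12.7/10) = 18.62
Friis cascade:
  F = 1.928 + (6.095 − 1)/0.5188 + (3.811 − 1)/0.1271 = 33.87
NF = 10 log₁₀(33.87) = 15.30 dB

15.30 dB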